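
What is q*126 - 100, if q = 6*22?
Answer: 16532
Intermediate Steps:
q = 132
q*126 - 100 = 132*126 - 100 = 16632 - 100 = 16532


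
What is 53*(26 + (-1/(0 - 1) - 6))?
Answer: 1113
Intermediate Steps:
53*(26 + (-1/(0 - 1) - 6)) = 53*(26 + (-1/(-1) - 6)) = 53*(26 + (-1*(-1) - 6)) = 53*(26 + (1 - 6)) = 53*(26 - 5) = 53*21 = 1113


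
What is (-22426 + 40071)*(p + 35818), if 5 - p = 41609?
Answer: -102093970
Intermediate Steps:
p = -41604 (p = 5 - 1*41609 = 5 - 41609 = -41604)
(-22426 + 40071)*(p + 35818) = (-22426 + 40071)*(-41604 + 35818) = 17645*(-5786) = -102093970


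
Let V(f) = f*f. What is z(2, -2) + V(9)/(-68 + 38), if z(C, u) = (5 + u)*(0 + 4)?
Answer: 93/10 ≈ 9.3000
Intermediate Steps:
z(C, u) = 20 + 4*u (z(C, u) = (5 + u)*4 = 20 + 4*u)
V(f) = f**2
z(2, -2) + V(9)/(-68 + 38) = (20 + 4*(-2)) + 9**2/(-68 + 38) = (20 - 8) + 81/(-30) = 12 + 81*(-1/30) = 12 - 27/10 = 93/10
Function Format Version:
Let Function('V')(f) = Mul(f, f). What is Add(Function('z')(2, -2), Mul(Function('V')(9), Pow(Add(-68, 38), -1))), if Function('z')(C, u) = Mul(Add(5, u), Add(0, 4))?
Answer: Rational(93, 10) ≈ 9.3000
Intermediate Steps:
Function('z')(C, u) = Add(20, Mul(4, u)) (Function('z')(C, u) = Mul(Add(5, u), 4) = Add(20, Mul(4, u)))
Function('V')(f) = Pow(f, 2)
Add(Function('z')(2, -2), Mul(Function('V')(9), Pow(Add(-68, 38), -1))) = Add(Add(20, Mul(4, -2)), Mul(Pow(9, 2), Pow(Add(-68, 38), -1))) = Add(Add(20, -8), Mul(81, Pow(-30, -1))) = Add(12, Mul(81, Rational(-1, 30))) = Add(12, Rational(-27, 10)) = Rational(93, 10)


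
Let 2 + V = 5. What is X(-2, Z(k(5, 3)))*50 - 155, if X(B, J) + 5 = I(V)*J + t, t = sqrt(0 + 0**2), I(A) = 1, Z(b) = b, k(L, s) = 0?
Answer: -405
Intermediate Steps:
V = 3 (V = -2 + 5 = 3)
t = 0 (t = sqrt(0 + 0) = sqrt(0) = 0)
X(B, J) = -5 + J (X(B, J) = -5 + (1*J + 0) = -5 + (J + 0) = -5 + J)
X(-2, Z(k(5, 3)))*50 - 155 = (-5 + 0)*50 - 155 = -5*50 - 155 = -250 - 155 = -405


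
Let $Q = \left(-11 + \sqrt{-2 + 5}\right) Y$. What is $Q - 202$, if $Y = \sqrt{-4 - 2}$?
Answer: $-202 - i \sqrt{6} \left(11 - \sqrt{3}\right) \approx -202.0 - 22.702 i$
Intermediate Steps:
$Y = i \sqrt{6}$ ($Y = \sqrt{-6} = i \sqrt{6} \approx 2.4495 i$)
$Q = i \sqrt{6} \left(-11 + \sqrt{3}\right)$ ($Q = \left(-11 + \sqrt{-2 + 5}\right) i \sqrt{6} = \left(-11 + \sqrt{3}\right) i \sqrt{6} = i \sqrt{6} \left(-11 + \sqrt{3}\right) \approx - 22.702 i$)
$Q - 202 = i \sqrt{6} \left(-11 + \sqrt{3}\right) - 202 = -202 + i \sqrt{6} \left(-11 + \sqrt{3}\right)$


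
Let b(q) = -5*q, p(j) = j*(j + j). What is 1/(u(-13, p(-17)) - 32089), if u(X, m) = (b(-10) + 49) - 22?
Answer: -1/32012 ≈ -3.1238e-5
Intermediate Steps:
p(j) = 2*j**2 (p(j) = j*(2*j) = 2*j**2)
u(X, m) = 77 (u(X, m) = (-5*(-10) + 49) - 22 = (50 + 49) - 22 = 99 - 22 = 77)
1/(u(-13, p(-17)) - 32089) = 1/(77 - 32089) = 1/(-32012) = -1/32012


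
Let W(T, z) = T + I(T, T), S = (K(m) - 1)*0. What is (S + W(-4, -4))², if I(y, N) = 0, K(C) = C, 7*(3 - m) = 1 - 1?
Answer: 16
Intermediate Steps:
m = 3 (m = 3 - (1 - 1)/7 = 3 - ⅐*0 = 3 + 0 = 3)
S = 0 (S = (3 - 1)*0 = 2*0 = 0)
W(T, z) = T (W(T, z) = T + 0 = T)
(S + W(-4, -4))² = (0 - 4)² = (-4)² = 16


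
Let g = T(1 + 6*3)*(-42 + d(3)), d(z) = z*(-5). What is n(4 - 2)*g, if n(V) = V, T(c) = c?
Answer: -2166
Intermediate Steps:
d(z) = -5*z
g = -1083 (g = (1 + 6*3)*(-42 - 5*3) = (1 + 18)*(-42 - 15) = 19*(-57) = -1083)
n(4 - 2)*g = (4 - 2)*(-1083) = 2*(-1083) = -2166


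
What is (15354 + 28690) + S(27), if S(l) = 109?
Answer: 44153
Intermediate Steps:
(15354 + 28690) + S(27) = (15354 + 28690) + 109 = 44044 + 109 = 44153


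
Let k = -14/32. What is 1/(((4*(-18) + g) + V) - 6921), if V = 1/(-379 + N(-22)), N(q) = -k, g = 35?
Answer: -6057/42144622 ≈ -0.00014372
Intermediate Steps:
k = -7/16 (k = -14*1/32 = -7/16 ≈ -0.43750)
N(q) = 7/16 (N(q) = -1*(-7/16) = 7/16)
V = -16/6057 (V = 1/(-379 + 7/16) = 1/(-6057/16) = -16/6057 ≈ -0.0026416)
1/(((4*(-18) + g) + V) - 6921) = 1/(((4*(-18) + 35) - 16/6057) - 6921) = 1/(((-72 + 35) - 16/6057) - 6921) = 1/((-37 - 16/6057) - 6921) = 1/(-224125/6057 - 6921) = 1/(-42144622/6057) = -6057/42144622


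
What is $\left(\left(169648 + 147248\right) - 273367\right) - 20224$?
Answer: $23305$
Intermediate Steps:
$\left(\left(169648 + 147248\right) - 273367\right) - 20224 = \left(316896 - 273367\right) - 20224 = 43529 - 20224 = 23305$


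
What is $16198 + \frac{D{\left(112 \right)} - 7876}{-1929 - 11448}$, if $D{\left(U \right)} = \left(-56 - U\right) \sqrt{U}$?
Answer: $\frac{216688522}{13377} + \frac{32 \sqrt{7}}{637} \approx 16199.0$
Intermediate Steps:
$D{\left(U \right)} = \sqrt{U} \left(-56 - U\right)$
$16198 + \frac{D{\left(112 \right)} - 7876}{-1929 - 11448} = 16198 + \frac{\sqrt{112} \left(-56 - 112\right) - 7876}{-1929 - 11448} = 16198 + \frac{4 \sqrt{7} \left(-56 - 112\right) - 7876}{-13377} = 16198 + \left(4 \sqrt{7} \left(-168\right) - 7876\right) \left(- \frac{1}{13377}\right) = 16198 + \left(- 672 \sqrt{7} - 7876\right) \left(- \frac{1}{13377}\right) = 16198 + \left(-7876 - 672 \sqrt{7}\right) \left(- \frac{1}{13377}\right) = 16198 + \left(\frac{7876}{13377} + \frac{32 \sqrt{7}}{637}\right) = \frac{216688522}{13377} + \frac{32 \sqrt{7}}{637}$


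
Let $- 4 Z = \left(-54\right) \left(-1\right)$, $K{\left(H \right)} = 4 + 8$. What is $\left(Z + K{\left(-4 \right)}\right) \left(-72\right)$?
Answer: $108$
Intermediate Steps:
$K{\left(H \right)} = 12$
$Z = - \frac{27}{2}$ ($Z = - \frac{\left(-54\right) \left(-1\right)}{4} = \left(- \frac{1}{4}\right) 54 = - \frac{27}{2} \approx -13.5$)
$\left(Z + K{\left(-4 \right)}\right) \left(-72\right) = \left(- \frac{27}{2} + 12\right) \left(-72\right) = \left(- \frac{3}{2}\right) \left(-72\right) = 108$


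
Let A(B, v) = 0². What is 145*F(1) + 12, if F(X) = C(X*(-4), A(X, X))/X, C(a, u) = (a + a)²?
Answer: 9292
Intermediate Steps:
A(B, v) = 0
C(a, u) = 4*a² (C(a, u) = (2*a)² = 4*a²)
F(X) = 64*X (F(X) = (4*(X*(-4))²)/X = (4*(-4*X)²)/X = (4*(16*X²))/X = (64*X²)/X = 64*X)
145*F(1) + 12 = 145*(64*1) + 12 = 145*64 + 12 = 9280 + 12 = 9292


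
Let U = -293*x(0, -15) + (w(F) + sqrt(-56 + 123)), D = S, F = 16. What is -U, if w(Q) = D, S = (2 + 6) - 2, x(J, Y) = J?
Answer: -6 - sqrt(67) ≈ -14.185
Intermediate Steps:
S = 6 (S = 8 - 2 = 6)
D = 6
w(Q) = 6
U = 6 + sqrt(67) (U = -293*0 + (6 + sqrt(-56 + 123)) = 0 + (6 + sqrt(67)) = 6 + sqrt(67) ≈ 14.185)
-U = -(6 + sqrt(67)) = -6 - sqrt(67)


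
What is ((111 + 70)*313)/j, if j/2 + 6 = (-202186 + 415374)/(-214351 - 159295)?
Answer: -10584083419/2455064 ≈ -4311.1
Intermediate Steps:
j = -2455064/186823 (j = -12 + 2*((-202186 + 415374)/(-214351 - 159295)) = -12 + 2*(213188/(-373646)) = -12 + 2*(213188*(-1/373646)) = -12 + 2*(-106594/186823) = -12 - 213188/186823 = -2455064/186823 ≈ -13.141)
((111 + 70)*313)/j = ((111 + 70)*313)/(-2455064/186823) = (181*313)*(-186823/2455064) = 56653*(-186823/2455064) = -10584083419/2455064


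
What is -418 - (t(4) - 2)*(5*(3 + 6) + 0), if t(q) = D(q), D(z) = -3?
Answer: -193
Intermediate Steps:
t(q) = -3
-418 - (t(4) - 2)*(5*(3 + 6) + 0) = -418 - (-3 - 2)*(5*(3 + 6) + 0) = -418 - (-5)*(5*9 + 0) = -418 - (-5)*(45 + 0) = -418 - (-5)*45 = -418 - 1*(-225) = -418 + 225 = -193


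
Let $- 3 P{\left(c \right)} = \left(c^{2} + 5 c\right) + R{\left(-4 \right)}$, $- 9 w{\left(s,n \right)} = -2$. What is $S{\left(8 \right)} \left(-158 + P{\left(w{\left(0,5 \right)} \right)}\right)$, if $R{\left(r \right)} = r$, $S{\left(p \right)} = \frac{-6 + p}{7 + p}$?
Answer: $- \frac{76328}{3645} \approx -20.94$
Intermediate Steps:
$S{\left(p \right)} = \frac{-6 + p}{7 + p}$
$w{\left(s,n \right)} = \frac{2}{9}$ ($w{\left(s,n \right)} = \left(- \frac{1}{9}\right) \left(-2\right) = \frac{2}{9}$)
$P{\left(c \right)} = \frac{4}{3} - \frac{5 c}{3} - \frac{c^{2}}{3}$ ($P{\left(c \right)} = - \frac{\left(c^{2} + 5 c\right) - 4}{3} = - \frac{-4 + c^{2} + 5 c}{3} = \frac{4}{3} - \frac{5 c}{3} - \frac{c^{2}}{3}$)
$S{\left(8 \right)} \left(-158 + P{\left(w{\left(0,5 \right)} \right)}\right) = \frac{-6 + 8}{7 + 8} \left(-158 - \left(- \frac{26}{27} + \frac{4}{243}\right)\right) = \frac{1}{15} \cdot 2 \left(-158 - - \frac{230}{243}\right) = \frac{2 \left(-158 + \frac{230}{243}\right)}{15} = \frac{2}{15} \left(- \frac{38164}{243}\right) = - \frac{76328}{3645}$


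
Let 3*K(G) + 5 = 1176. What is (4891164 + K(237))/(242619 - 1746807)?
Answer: -14674663/4512564 ≈ -3.2520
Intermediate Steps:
K(G) = 1171/3 (K(G) = -5/3 + (1/3)*1176 = -5/3 + 392 = 1171/3)
(4891164 + K(237))/(242619 - 1746807) = (4891164 + 1171/3)/(242619 - 1746807) = (14674663/3)/(-1504188) = (14674663/3)*(-1/1504188) = -14674663/4512564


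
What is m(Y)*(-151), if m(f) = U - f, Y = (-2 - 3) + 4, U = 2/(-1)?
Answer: 151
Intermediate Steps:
U = -2 (U = 2*(-1) = -2)
Y = -1 (Y = -5 + 4 = -1)
m(f) = -2 - f
m(Y)*(-151) = (-2 - 1*(-1))*(-151) = (-2 + 1)*(-151) = -1*(-151) = 151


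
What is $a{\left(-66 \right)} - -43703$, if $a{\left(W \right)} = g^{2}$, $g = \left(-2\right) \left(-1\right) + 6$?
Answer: $43767$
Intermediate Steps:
$g = 8$ ($g = 2 + 6 = 8$)
$a{\left(W \right)} = 64$ ($a{\left(W \right)} = 8^{2} = 64$)
$a{\left(-66 \right)} - -43703 = 64 - -43703 = 64 + 43703 = 43767$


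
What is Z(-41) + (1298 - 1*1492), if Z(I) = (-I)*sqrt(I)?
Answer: -194 + 41*I*sqrt(41) ≈ -194.0 + 262.53*I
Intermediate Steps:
Z(I) = -I**(3/2)
Z(-41) + (1298 - 1*1492) = -(-41)**(3/2) + (1298 - 1*1492) = -(-41)*I*sqrt(41) + (1298 - 1492) = 41*I*sqrt(41) - 194 = -194 + 41*I*sqrt(41)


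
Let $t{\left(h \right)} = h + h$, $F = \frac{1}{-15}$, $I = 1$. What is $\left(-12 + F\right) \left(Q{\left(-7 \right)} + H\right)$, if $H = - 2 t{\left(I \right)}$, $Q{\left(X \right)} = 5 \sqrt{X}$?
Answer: $\frac{724}{15} - \frac{181 i \sqrt{7}}{3} \approx 48.267 - 159.63 i$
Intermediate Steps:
$F = - \frac{1}{15} \approx -0.066667$
$t{\left(h \right)} = 2 h$
$H = -4$ ($H = - 2 \cdot 2 \cdot 1 = \left(-2\right) 2 = -4$)
$\left(-12 + F\right) \left(Q{\left(-7 \right)} + H\right) = \left(-12 - \frac{1}{15}\right) \left(5 \sqrt{-7} - 4\right) = - \frac{181 \left(5 i \sqrt{7} - 4\right)}{15} = - \frac{181 \left(-4 + 5 i \sqrt{7}\right)}{15} = \frac{724}{15} - \frac{181 i \sqrt{7}}{3}$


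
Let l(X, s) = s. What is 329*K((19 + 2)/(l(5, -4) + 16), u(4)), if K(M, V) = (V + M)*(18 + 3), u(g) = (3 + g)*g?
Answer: 822171/4 ≈ 2.0554e+5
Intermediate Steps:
u(g) = g*(3 + g)
K(M, V) = 21*M + 21*V (K(M, V) = (M + V)*21 = 21*M + 21*V)
329*K((19 + 2)/(l(5, -4) + 16), u(4)) = 329*(21*((19 + 2)/(-4 + 16)) + 21*(4*(3 + 4))) = 329*(21*(21/12) + 21*(4*7)) = 329*(21*(21*(1/12)) + 21*28) = 329*(21*(7/4) + 588) = 329*(147/4 + 588) = 329*(2499/4) = 822171/4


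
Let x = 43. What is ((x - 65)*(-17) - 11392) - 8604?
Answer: -19622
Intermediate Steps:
((x - 65)*(-17) - 11392) - 8604 = ((43 - 65)*(-17) - 11392) - 8604 = (-22*(-17) - 11392) - 8604 = (374 - 11392) - 8604 = -11018 - 8604 = -19622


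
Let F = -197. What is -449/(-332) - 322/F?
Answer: 195357/65404 ≈ 2.9869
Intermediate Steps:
-449/(-332) - 322/F = -449/(-332) - 322/(-197) = -449*(-1/332) - 322*(-1/197) = 449/332 + 322/197 = 195357/65404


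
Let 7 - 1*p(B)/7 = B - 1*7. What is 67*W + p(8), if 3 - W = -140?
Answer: 9623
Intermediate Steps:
W = 143 (W = 3 - 1*(-140) = 3 + 140 = 143)
p(B) = 98 - 7*B (p(B) = 49 - 7*(B - 1*7) = 49 - 7*(B - 7) = 49 - 7*(-7 + B) = 49 + (49 - 7*B) = 98 - 7*B)
67*W + p(8) = 67*143 + (98 - 7*8) = 9581 + (98 - 56) = 9581 + 42 = 9623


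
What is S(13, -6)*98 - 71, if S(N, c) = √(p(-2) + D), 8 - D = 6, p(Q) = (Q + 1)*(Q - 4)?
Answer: -71 + 196*√2 ≈ 206.19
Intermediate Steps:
p(Q) = (1 + Q)*(-4 + Q)
D = 2 (D = 8 - 1*6 = 8 - 6 = 2)
S(N, c) = 2*√2 (S(N, c) = √((-4 + (-2)² - 3*(-2)) + 2) = √((-4 + 4 + 6) + 2) = √(6 + 2) = √8 = 2*√2)
S(13, -6)*98 - 71 = (2*√2)*98 - 71 = 196*√2 - 71 = -71 + 196*√2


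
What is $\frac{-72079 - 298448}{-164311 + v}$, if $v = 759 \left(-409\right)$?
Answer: $\frac{370527}{474742} \approx 0.78048$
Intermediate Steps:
$v = -310431$
$\frac{-72079 - 298448}{-164311 + v} = \frac{-72079 - 298448}{-164311 - 310431} = - \frac{370527}{-474742} = \left(-370527\right) \left(- \frac{1}{474742}\right) = \frac{370527}{474742}$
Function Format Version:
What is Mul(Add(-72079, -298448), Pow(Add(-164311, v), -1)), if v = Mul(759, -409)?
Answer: Rational(370527, 474742) ≈ 0.78048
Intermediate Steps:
v = -310431
Mul(Add(-72079, -298448), Pow(Add(-164311, v), -1)) = Mul(Add(-72079, -298448), Pow(Add(-164311, -310431), -1)) = Mul(-370527, Pow(-474742, -1)) = Mul(-370527, Rational(-1, 474742)) = Rational(370527, 474742)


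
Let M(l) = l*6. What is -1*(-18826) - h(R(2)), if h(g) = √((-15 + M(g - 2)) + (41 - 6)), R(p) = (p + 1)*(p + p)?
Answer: 18826 - 4*√5 ≈ 18817.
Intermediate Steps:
M(l) = 6*l
R(p) = 2*p*(1 + p) (R(p) = (1 + p)*(2*p) = 2*p*(1 + p))
h(g) = √(8 + 6*g) (h(g) = √((-15 + 6*(g - 2)) + (41 - 6)) = √((-15 + 6*(-2 + g)) + 35) = √((-15 + (-12 + 6*g)) + 35) = √((-27 + 6*g) + 35) = √(8 + 6*g))
-1*(-18826) - h(R(2)) = -1*(-18826) - √(8 + 6*(2*2*(1 + 2))) = 18826 - √(8 + 6*(2*2*3)) = 18826 - √(8 + 6*12) = 18826 - √(8 + 72) = 18826 - √80 = 18826 - 4*√5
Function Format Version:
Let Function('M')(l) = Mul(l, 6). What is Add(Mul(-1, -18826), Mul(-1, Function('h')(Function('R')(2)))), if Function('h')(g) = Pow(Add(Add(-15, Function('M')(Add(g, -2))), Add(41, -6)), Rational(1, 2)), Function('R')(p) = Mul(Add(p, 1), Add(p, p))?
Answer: Add(18826, Mul(-4, Pow(5, Rational(1, 2)))) ≈ 18817.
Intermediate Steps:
Function('M')(l) = Mul(6, l)
Function('R')(p) = Mul(2, p, Add(1, p)) (Function('R')(p) = Mul(Add(1, p), Mul(2, p)) = Mul(2, p, Add(1, p)))
Function('h')(g) = Pow(Add(8, Mul(6, g)), Rational(1, 2)) (Function('h')(g) = Pow(Add(Add(-15, Mul(6, Add(g, -2))), Add(41, -6)), Rational(1, 2)) = Pow(Add(Add(-15, Mul(6, Add(-2, g))), 35), Rational(1, 2)) = Pow(Add(Add(-15, Add(-12, Mul(6, g))), 35), Rational(1, 2)) = Pow(Add(Add(-27, Mul(6, g)), 35), Rational(1, 2)) = Pow(Add(8, Mul(6, g)), Rational(1, 2)))
Add(Mul(-1, -18826), Mul(-1, Function('h')(Function('R')(2)))) = Add(Mul(-1, -18826), Mul(-1, Pow(Add(8, Mul(6, Mul(2, 2, Add(1, 2)))), Rational(1, 2)))) = Add(18826, Mul(-1, Pow(Add(8, Mul(6, Mul(2, 2, 3))), Rational(1, 2)))) = Add(18826, Mul(-1, Pow(Add(8, Mul(6, 12)), Rational(1, 2)))) = Add(18826, Mul(-1, Pow(Add(8, 72), Rational(1, 2)))) = Add(18826, Mul(-1, Pow(80, Rational(1, 2)))) = Add(18826, Mul(-1, Mul(4, Pow(5, Rational(1, 2))))) = Add(18826, Mul(-4, Pow(5, Rational(1, 2))))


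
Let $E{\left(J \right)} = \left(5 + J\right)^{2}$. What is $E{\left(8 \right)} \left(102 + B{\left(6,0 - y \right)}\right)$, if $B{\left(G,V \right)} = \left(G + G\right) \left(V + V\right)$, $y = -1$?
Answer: $21294$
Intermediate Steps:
$B{\left(G,V \right)} = 4 G V$ ($B{\left(G,V \right)} = 2 G 2 V = 4 G V$)
$E{\left(8 \right)} \left(102 + B{\left(6,0 - y \right)}\right) = \left(5 + 8\right)^{2} \left(102 + 4 \cdot 6 \left(0 - -1\right)\right) = 13^{2} \left(102 + 4 \cdot 6 \left(0 + 1\right)\right) = 169 \left(102 + 4 \cdot 6 \cdot 1\right) = 169 \left(102 + 24\right) = 169 \cdot 126 = 21294$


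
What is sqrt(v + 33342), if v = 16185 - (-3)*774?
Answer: 3*sqrt(5761) ≈ 227.70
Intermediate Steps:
v = 18507 (v = 16185 - 1*(-2322) = 16185 + 2322 = 18507)
sqrt(v + 33342) = sqrt(18507 + 33342) = sqrt(51849) = 3*sqrt(5761)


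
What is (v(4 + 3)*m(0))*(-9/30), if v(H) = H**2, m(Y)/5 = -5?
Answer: 735/2 ≈ 367.50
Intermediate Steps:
m(Y) = -25 (m(Y) = 5*(-5) = -25)
(v(4 + 3)*m(0))*(-9/30) = ((4 + 3)**2*(-25))*(-9/30) = (7**2*(-25))*(-9*1/30) = (49*(-25))*(-3/10) = -1225*(-3/10) = 735/2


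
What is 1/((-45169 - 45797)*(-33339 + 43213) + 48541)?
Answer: -1/898149743 ≈ -1.1134e-9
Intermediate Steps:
1/((-45169 - 45797)*(-33339 + 43213) + 48541) = 1/(-90966*9874 + 48541) = 1/(-898198284 + 48541) = 1/(-898149743) = -1/898149743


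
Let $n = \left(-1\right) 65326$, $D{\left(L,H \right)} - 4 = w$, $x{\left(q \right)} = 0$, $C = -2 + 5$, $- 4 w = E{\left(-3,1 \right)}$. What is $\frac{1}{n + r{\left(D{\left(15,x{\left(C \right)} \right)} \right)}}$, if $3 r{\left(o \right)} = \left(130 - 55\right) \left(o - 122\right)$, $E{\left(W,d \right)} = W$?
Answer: $- \frac{4}{273029} \approx -1.465 \cdot 10^{-5}$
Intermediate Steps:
$w = \frac{3}{4}$ ($w = \left(- \frac{1}{4}\right) \left(-3\right) = \frac{3}{4} \approx 0.75$)
$C = 3$
$D{\left(L,H \right)} = \frac{19}{4}$ ($D{\left(L,H \right)} = 4 + \frac{3}{4} = \frac{19}{4}$)
$r{\left(o \right)} = -3050 + 25 o$ ($r{\left(o \right)} = \frac{\left(130 - 55\right) \left(o - 122\right)}{3} = \frac{75 \left(-122 + o\right)}{3} = \frac{-9150 + 75 o}{3} = -3050 + 25 o$)
$n = -65326$
$\frac{1}{n + r{\left(D{\left(15,x{\left(C \right)} \right)} \right)}} = \frac{1}{-65326 + \left(-3050 + 25 \cdot \frac{19}{4}\right)} = \frac{1}{-65326 + \left(-3050 + \frac{475}{4}\right)} = \frac{1}{-65326 - \frac{11725}{4}} = \frac{1}{- \frac{273029}{4}} = - \frac{4}{273029}$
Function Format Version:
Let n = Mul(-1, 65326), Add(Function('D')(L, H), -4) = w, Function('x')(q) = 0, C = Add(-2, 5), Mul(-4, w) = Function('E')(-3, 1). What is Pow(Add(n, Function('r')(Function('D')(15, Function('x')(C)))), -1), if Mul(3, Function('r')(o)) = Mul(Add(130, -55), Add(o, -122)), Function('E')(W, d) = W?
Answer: Rational(-4, 273029) ≈ -1.4650e-5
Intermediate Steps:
w = Rational(3, 4) (w = Mul(Rational(-1, 4), -3) = Rational(3, 4) ≈ 0.75000)
C = 3
Function('D')(L, H) = Rational(19, 4) (Function('D')(L, H) = Add(4, Rational(3, 4)) = Rational(19, 4))
Function('r')(o) = Add(-3050, Mul(25, o)) (Function('r')(o) = Mul(Rational(1, 3), Mul(Add(130, -55), Add(o, -122))) = Mul(Rational(1, 3), Mul(75, Add(-122, o))) = Mul(Rational(1, 3), Add(-9150, Mul(75, o))) = Add(-3050, Mul(25, o)))
n = -65326
Pow(Add(n, Function('r')(Function('D')(15, Function('x')(C)))), -1) = Pow(Add(-65326, Add(-3050, Mul(25, Rational(19, 4)))), -1) = Pow(Add(-65326, Add(-3050, Rational(475, 4))), -1) = Pow(Add(-65326, Rational(-11725, 4)), -1) = Pow(Rational(-273029, 4), -1) = Rational(-4, 273029)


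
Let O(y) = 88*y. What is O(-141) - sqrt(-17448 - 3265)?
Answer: -12408 - I*sqrt(20713) ≈ -12408.0 - 143.92*I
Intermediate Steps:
O(-141) - sqrt(-17448 - 3265) = 88*(-141) - sqrt(-17448 - 3265) = -12408 - sqrt(-20713) = -12408 - I*sqrt(20713)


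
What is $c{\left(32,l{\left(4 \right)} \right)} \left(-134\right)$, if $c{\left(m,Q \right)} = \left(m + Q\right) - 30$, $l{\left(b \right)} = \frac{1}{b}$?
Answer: $- \frac{603}{2} \approx -301.5$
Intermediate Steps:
$c{\left(m,Q \right)} = -30 + Q + m$ ($c{\left(m,Q \right)} = \left(Q + m\right) - 30 = -30 + Q + m$)
$c{\left(32,l{\left(4 \right)} \right)} \left(-134\right) = \left(-30 + \frac{1}{4} + 32\right) \left(-134\right) = \frac{9}{4} \left(-134\right) = - \frac{603}{2}$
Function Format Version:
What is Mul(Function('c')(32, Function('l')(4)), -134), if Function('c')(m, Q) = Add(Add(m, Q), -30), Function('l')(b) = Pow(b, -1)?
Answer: Rational(-603, 2) ≈ -301.50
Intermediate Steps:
Function('c')(m, Q) = Add(-30, Q, m) (Function('c')(m, Q) = Add(Add(Q, m), -30) = Add(-30, Q, m))
Mul(Function('c')(32, Function('l')(4)), -134) = Mul(Add(-30, Pow(4, -1), 32), -134) = Mul(Add(-30, Rational(1, 4), 32), -134) = Mul(Rational(9, 4), -134) = Rational(-603, 2)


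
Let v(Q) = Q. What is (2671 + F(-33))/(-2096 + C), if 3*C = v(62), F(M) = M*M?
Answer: -5640/3113 ≈ -1.8118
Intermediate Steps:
F(M) = M²
C = 62/3 (C = (⅓)*62 = 62/3 ≈ 20.667)
(2671 + F(-33))/(-2096 + C) = (2671 + (-33)²)/(-2096 + 62/3) = (2671 + 1089)/(-6226/3) = 3760*(-3/6226) = -5640/3113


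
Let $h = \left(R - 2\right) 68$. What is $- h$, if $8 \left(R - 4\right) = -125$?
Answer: $\frac{1853}{2} \approx 926.5$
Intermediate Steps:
$R = - \frac{93}{8}$ ($R = 4 + \frac{1}{8} \left(-125\right) = 4 - \frac{125}{8} = - \frac{93}{8} \approx -11.625$)
$h = - \frac{1853}{2}$ ($h = \left(- \frac{93}{8} - 2\right) 68 = \left(- \frac{109}{8}\right) 68 = - \frac{1853}{2} \approx -926.5$)
$- h = \left(-1\right) \left(- \frac{1853}{2}\right) = \frac{1853}{2}$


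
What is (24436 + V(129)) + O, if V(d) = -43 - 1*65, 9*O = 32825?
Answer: 251777/9 ≈ 27975.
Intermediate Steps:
O = 32825/9 (O = (1/9)*32825 = 32825/9 ≈ 3647.2)
V(d) = -108 (V(d) = -43 - 65 = -108)
(24436 + V(129)) + O = (24436 - 108) + 32825/9 = 24328 + 32825/9 = 251777/9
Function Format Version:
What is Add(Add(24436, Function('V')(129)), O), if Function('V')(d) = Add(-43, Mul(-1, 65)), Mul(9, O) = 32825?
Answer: Rational(251777, 9) ≈ 27975.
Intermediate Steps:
O = Rational(32825, 9) (O = Mul(Rational(1, 9), 32825) = Rational(32825, 9) ≈ 3647.2)
Function('V')(d) = -108 (Function('V')(d) = Add(-43, -65) = -108)
Add(Add(24436, Function('V')(129)), O) = Add(Add(24436, -108), Rational(32825, 9)) = Add(24328, Rational(32825, 9)) = Rational(251777, 9)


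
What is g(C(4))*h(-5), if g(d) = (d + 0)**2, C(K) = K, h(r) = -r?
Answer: 80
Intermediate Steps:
g(d) = d**2
g(C(4))*h(-5) = 4**2*(-1*(-5)) = 16*5 = 80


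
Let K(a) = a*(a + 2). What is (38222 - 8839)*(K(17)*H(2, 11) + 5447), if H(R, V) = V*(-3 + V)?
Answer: 995231593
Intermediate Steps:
K(a) = a*(2 + a)
(38222 - 8839)*(K(17)*H(2, 11) + 5447) = (38222 - 8839)*((17*(2 + 17))*(11*(-3 + 11)) + 5447) = 29383*((17*19)*(11*8) + 5447) = 29383*(323*88 + 5447) = 29383*(28424 + 5447) = 29383*33871 = 995231593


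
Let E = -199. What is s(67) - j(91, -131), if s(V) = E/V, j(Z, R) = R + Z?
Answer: 2481/67 ≈ 37.030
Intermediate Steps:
s(V) = -199/V
s(67) - j(91, -131) = -199/67 - (-131 + 91) = -199*1/67 - 1*(-40) = -199/67 + 40 = 2481/67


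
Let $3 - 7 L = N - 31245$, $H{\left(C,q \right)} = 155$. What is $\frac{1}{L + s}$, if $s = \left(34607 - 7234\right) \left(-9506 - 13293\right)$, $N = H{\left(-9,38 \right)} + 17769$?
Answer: $- \frac{7}{4368525865} \approx -1.6024 \cdot 10^{-9}$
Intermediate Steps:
$N = 17924$ ($N = 155 + 17769 = 17924$)
$s = -624077027$ ($s = 27373 \left(-22799\right) = -624077027$)
$L = \frac{13324}{7}$ ($L = \frac{3}{7} - \frac{17924 - 31245}{7} = \frac{3}{7} - -1903 = \frac{3}{7} + 1903 = \frac{13324}{7} \approx 1903.4$)
$\frac{1}{L + s} = \frac{1}{\frac{13324}{7} - 624077027} = \frac{1}{- \frac{4368525865}{7}} = - \frac{7}{4368525865}$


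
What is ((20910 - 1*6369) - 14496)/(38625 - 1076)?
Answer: 45/37549 ≈ 0.0011984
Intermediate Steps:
((20910 - 1*6369) - 14496)/(38625 - 1076) = ((20910 - 6369) - 14496)/37549 = (14541 - 14496)*(1/37549) = 45*(1/37549) = 45/37549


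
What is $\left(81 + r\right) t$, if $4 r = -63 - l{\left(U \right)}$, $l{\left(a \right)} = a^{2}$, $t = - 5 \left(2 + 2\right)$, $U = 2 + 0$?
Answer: $-1285$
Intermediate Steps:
$U = 2$
$t = -20$ ($t = \left(-5\right) 4 = -20$)
$r = - \frac{67}{4}$ ($r = \frac{-63 - 2^{2}}{4} = \frac{-63 - 4}{4} = \frac{1}{4} \left(-67\right) = - \frac{67}{4} \approx -16.75$)
$\left(81 + r\right) t = \left(81 - \frac{67}{4}\right) \left(-20\right) = \frac{257}{4} \left(-20\right) = -1285$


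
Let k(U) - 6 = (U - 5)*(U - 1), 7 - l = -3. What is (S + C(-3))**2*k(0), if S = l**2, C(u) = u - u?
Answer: 110000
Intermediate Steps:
l = 10 (l = 7 - 1*(-3) = 7 + 3 = 10)
C(u) = 0
S = 100 (S = 10**2 = 100)
k(U) = 6 + (-1 + U)*(-5 + U) (k(U) = 6 + (U - 5)*(U - 1) = 6 + (-5 + U)*(-1 + U) = 6 + (-1 + U)*(-5 + U))
(S + C(-3))**2*k(0) = (100 + 0)**2*(11 + 0**2 - 6*0) = 100**2*(11 + 0 + 0) = 10000*11 = 110000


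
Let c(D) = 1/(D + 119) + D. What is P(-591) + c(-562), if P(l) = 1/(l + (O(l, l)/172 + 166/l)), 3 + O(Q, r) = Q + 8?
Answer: -7525200715953/13389943015 ≈ -562.00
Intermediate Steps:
O(Q, r) = 5 + Q (O(Q, r) = -3 + (Q + 8) = -3 + (8 + Q) = 5 + Q)
c(D) = D + 1/(119 + D) (c(D) = 1/(119 + D) + D = D + 1/(119 + D))
P(l) = 1/(5/172 + 166/l + 173*l/172) (P(l) = 1/(l + ((5 + l)/172 + 166/l)) = 1/(l + ((5 + l)*(1/172) + 166/l)) = 1/(l + ((5/172 + l/172) + 166/l)) = 1/(l + (5/172 + 166/l + l/172)) = 1/(5/172 + 166/l + 173*l/172))
P(-591) + c(-562) = 172*(-591)/(28552 + 5*(-591) + 173*(-591)²) + (1 + (-562)² + 119*(-562))/(119 - 562) = 172*(-591)/(28552 - 2955 + 173*349281) + (1 + 315844 - 66878)/(-443) = 172*(-591)/(28552 - 2955 + 60425613) - 1/443*248967 = 172*(-591)/60451210 - 248967/443 = 172*(-591)*(1/60451210) - 248967/443 = -50826/30225605 - 248967/443 = -7525200715953/13389943015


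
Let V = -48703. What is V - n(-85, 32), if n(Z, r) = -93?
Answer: -48610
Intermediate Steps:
V - n(-85, 32) = -48703 - 1*(-93) = -48703 + 93 = -48610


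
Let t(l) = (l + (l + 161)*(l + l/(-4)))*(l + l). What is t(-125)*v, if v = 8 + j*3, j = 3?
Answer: 14875000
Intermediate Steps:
t(l) = 2*l*(l + 3*l*(161 + l)/4) (t(l) = (l + (161 + l)*(l + l*(-¼)))*(2*l) = (l + (161 + l)*(l - l/4))*(2*l) = (l + (161 + l)*(3*l/4))*(2*l) = (l + 3*l*(161 + l)/4)*(2*l) = 2*l*(l + 3*l*(161 + l)/4))
v = 17 (v = 8 + 3*3 = 8 + 9 = 17)
t(-125)*v = ((½)*(-125)²*(487 + 3*(-125)))*17 = ((½)*15625*(487 - 375))*17 = ((½)*15625*112)*17 = 875000*17 = 14875000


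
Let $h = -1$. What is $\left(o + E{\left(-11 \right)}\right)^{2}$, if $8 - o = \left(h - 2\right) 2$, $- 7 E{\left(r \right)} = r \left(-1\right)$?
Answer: $\frac{7569}{49} \approx 154.47$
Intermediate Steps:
$E{\left(r \right)} = \frac{r}{7}$ ($E{\left(r \right)} = - \frac{r \left(-1\right)}{7} = - \frac{\left(-1\right) r}{7} = \frac{r}{7}$)
$o = 14$ ($o = 8 - \left(-1 - 2\right) 2 = 8 - \left(-3\right) 2 = 8 - -6 = 8 + 6 = 14$)
$\left(o + E{\left(-11 \right)}\right)^{2} = \left(14 + \frac{1}{7} \left(-11\right)\right)^{2} = \left(14 - \frac{11}{7}\right)^{2} = \left(\frac{87}{7}\right)^{2} = \frac{7569}{49}$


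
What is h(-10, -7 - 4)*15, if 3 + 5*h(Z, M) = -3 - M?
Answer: 15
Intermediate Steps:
h(Z, M) = -6/5 - M/5 (h(Z, M) = -⅗ + (-3 - M)/5 = -⅗ + (-⅗ - M/5) = -6/5 - M/5)
h(-10, -7 - 4)*15 = (-6/5 - (-7 - 4)/5)*15 = (-6/5 - ⅕*(-11))*15 = (-6/5 + 11/5)*15 = 1*15 = 15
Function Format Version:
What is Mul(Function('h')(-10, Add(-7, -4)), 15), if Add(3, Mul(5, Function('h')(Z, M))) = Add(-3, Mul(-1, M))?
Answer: 15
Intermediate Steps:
Function('h')(Z, M) = Add(Rational(-6, 5), Mul(Rational(-1, 5), M)) (Function('h')(Z, M) = Add(Rational(-3, 5), Mul(Rational(1, 5), Add(-3, Mul(-1, M)))) = Add(Rational(-3, 5), Add(Rational(-3, 5), Mul(Rational(-1, 5), M))) = Add(Rational(-6, 5), Mul(Rational(-1, 5), M)))
Mul(Function('h')(-10, Add(-7, -4)), 15) = Mul(Add(Rational(-6, 5), Mul(Rational(-1, 5), Add(-7, -4))), 15) = Mul(Add(Rational(-6, 5), Mul(Rational(-1, 5), -11)), 15) = Mul(Add(Rational(-6, 5), Rational(11, 5)), 15) = Mul(1, 15) = 15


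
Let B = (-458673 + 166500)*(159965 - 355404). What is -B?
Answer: -57101998947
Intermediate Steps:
B = 57101998947 (B = -292173*(-195439) = 57101998947)
-B = -1*57101998947 = -57101998947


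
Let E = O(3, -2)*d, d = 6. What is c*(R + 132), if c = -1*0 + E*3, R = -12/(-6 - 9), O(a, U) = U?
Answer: -23904/5 ≈ -4780.8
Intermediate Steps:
E = -12 (E = -2*6 = -12)
R = ⅘ (R = -12/(-15) = -1/15*(-12) = ⅘ ≈ 0.80000)
c = -36 (c = -1*0 - 12*3 = 0 - 36 = -36)
c*(R + 132) = -36*(⅘ + 132) = -36*664/5 = -23904/5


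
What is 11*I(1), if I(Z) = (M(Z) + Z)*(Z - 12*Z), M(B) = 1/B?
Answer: -242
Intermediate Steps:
I(Z) = -11*Z*(Z + 1/Z) (I(Z) = (1/Z + Z)*(Z - 12*Z) = (Z + 1/Z)*(-11*Z) = -11*Z*(Z + 1/Z))
11*I(1) = 11*(-11 - 11*1²) = 11*(-11 - 11*1) = 11*(-11 - 11) = 11*(-22) = -242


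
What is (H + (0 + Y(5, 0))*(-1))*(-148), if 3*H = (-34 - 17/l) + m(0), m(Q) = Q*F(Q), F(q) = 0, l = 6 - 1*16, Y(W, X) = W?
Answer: 35002/15 ≈ 2333.5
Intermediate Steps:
l = -10 (l = 6 - 16 = -10)
m(Q) = 0 (m(Q) = Q*0 = 0)
H = -323/30 (H = ((-34 - 17/(-10)) + 0)/3 = ((-34 - 17*(-⅒)) + 0)/3 = ((-34 + 17/10) + 0)/3 = (-323/10 + 0)/3 = (⅓)*(-323/10) = -323/30 ≈ -10.767)
(H + (0 + Y(5, 0))*(-1))*(-148) = (-323/30 + (0 + 5)*(-1))*(-148) = (-323/30 + 5*(-1))*(-148) = (-323/30 - 5)*(-148) = -473/30*(-148) = 35002/15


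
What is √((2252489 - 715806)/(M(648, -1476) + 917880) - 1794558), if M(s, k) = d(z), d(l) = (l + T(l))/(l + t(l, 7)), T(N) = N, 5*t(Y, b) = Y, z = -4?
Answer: 3*I*√1511925824956563705/2753645 ≈ 1339.6*I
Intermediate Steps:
t(Y, b) = Y/5
d(l) = 5/3 (d(l) = (l + l)/(l + l/5) = (2*l)/((6*l/5)) = (2*l)*(5/(6*l)) = 5/3)
M(s, k) = 5/3
√((2252489 - 715806)/(M(648, -1476) + 917880) - 1794558) = √((2252489 - 715806)/(5/3 + 917880) - 1794558) = √(1536683/(2753645/3) - 1794558) = √(1536683*(3/2753645) - 1794558) = √(4610049/2753645 - 1794558) = √(-4941571053861/2753645) = 3*I*√1511925824956563705/2753645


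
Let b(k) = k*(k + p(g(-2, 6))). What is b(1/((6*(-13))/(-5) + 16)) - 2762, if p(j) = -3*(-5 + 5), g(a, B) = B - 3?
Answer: -68950543/24964 ≈ -2762.0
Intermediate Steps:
g(a, B) = -3 + B
p(j) = 0 (p(j) = -3*0 = 0)
b(k) = k² (b(k) = k*(k + 0) = k*k = k²)
b(1/((6*(-13))/(-5) + 16)) - 2762 = (1/((6*(-13))/(-5) + 16))² - 2762 = (1/(-78*(-⅕) + 16))² - 2762 = (1/(78/5 + 16))² - 2762 = (1/(158/5))² - 2762 = (5/158)² - 2762 = 25/24964 - 2762 = -68950543/24964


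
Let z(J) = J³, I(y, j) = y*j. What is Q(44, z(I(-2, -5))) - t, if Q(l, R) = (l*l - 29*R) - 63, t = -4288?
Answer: -22839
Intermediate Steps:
I(y, j) = j*y
Q(l, R) = -63 + l² - 29*R (Q(l, R) = (l² - 29*R) - 63 = -63 + l² - 29*R)
Q(44, z(I(-2, -5))) - t = (-63 + 44² - 29*(-5*(-2))³) - 1*(-4288) = (-63 + 1936 - 29*10³) + 4288 = (-63 + 1936 - 29*1000) + 4288 = (-63 + 1936 - 29000) + 4288 = -27127 + 4288 = -22839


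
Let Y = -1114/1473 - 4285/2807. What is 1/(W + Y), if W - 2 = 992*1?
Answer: 4134711/4100463931 ≈ 0.0010084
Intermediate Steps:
W = 994 (W = 2 + 992*1 = 2 + 992 = 994)
Y = -9438803/4134711 (Y = -1114*1/1473 - 4285*1/2807 = -1114/1473 - 4285/2807 = -9438803/4134711 ≈ -2.2828)
1/(W + Y) = 1/(994 - 9438803/4134711) = 1/(4100463931/4134711) = 4134711/4100463931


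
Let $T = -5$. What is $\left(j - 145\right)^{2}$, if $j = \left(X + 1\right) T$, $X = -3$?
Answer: $18225$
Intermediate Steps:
$j = 10$ ($j = \left(-3 + 1\right) \left(-5\right) = \left(-2\right) \left(-5\right) = 10$)
$\left(j - 145\right)^{2} = \left(10 - 145\right)^{2} = \left(-135\right)^{2} = 18225$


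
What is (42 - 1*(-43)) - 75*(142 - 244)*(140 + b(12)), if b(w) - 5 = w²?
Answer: 2210935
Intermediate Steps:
b(w) = 5 + w²
(42 - 1*(-43)) - 75*(142 - 244)*(140 + b(12)) = (42 - 1*(-43)) - 75*(142 - 244)*(140 + (5 + 12²)) = (42 + 43) - (-7650)*(140 + (5 + 144)) = 85 - (-7650)*(140 + 149) = 85 - (-7650)*289 = 85 - 75*(-29478) = 85 + 2210850 = 2210935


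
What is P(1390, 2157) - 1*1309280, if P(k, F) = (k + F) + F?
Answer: -1303576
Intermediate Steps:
P(k, F) = k + 2*F (P(k, F) = (F + k) + F = k + 2*F)
P(1390, 2157) - 1*1309280 = (1390 + 2*2157) - 1*1309280 = (1390 + 4314) - 1309280 = 5704 - 1309280 = -1303576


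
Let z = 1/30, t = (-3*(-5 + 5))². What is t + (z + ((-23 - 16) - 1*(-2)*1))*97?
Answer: -107573/30 ≈ -3585.8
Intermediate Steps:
t = 0 (t = (-3*0)² = 0² = 0)
z = 1/30 ≈ 0.033333
t + (z + ((-23 - 16) - 1*(-2)*1))*97 = 0 + (1/30 + ((-23 - 16) - 1*(-2)*1))*97 = 0 + (1/30 + (-39 + 2*1))*97 = 0 + (1/30 + (-39 + 2))*97 = 0 + (1/30 - 37)*97 = 0 - 1109/30*97 = 0 - 107573/30 = -107573/30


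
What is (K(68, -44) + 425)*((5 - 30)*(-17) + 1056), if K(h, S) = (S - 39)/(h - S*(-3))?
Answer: 40406123/64 ≈ 6.3135e+5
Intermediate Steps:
K(h, S) = (-39 + S)/(h + 3*S)
(K(68, -44) + 425)*((5 - 30)*(-17) + 1056) = ((-39 - 44)/(68 + 3*(-44)) + 425)*((5 - 30)*(-17) + 1056) = (-83/(68 - 132) + 425)*(-25*(-17) + 1056) = (-83/(-64) + 425)*(425 + 1056) = (-1/64*(-83) + 425)*1481 = (83/64 + 425)*1481 = (27283/64)*1481 = 40406123/64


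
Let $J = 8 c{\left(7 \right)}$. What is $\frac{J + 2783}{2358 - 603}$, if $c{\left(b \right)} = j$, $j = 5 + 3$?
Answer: $\frac{73}{45} \approx 1.6222$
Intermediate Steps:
$j = 8$
$c{\left(b \right)} = 8$
$J = 64$ ($J = 8 \cdot 8 = 64$)
$\frac{J + 2783}{2358 - 603} = \frac{64 + 2783}{2358 - 603} = \frac{2847}{1755} = 2847 \cdot \frac{1}{1755} = \frac{73}{45}$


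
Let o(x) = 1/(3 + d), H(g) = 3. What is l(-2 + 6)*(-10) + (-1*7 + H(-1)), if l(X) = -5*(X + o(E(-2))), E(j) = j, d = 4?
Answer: 1422/7 ≈ 203.14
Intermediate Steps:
o(x) = 1/7 (o(x) = 1/(3 + 4) = 1/7)
l(X) = -5/7 - 5*X (l(X) = -5*(X + 1/7) = -5*(1/7 + X) = -5/7 - 5*X)
l(-2 + 6)*(-10) + (-1*7 + H(-1)) = (-5/7 - 5*(-2 + 6))*(-10) + (-1*7 + 3) = (-5/7 - 5*4)*(-10) + (-7 + 3) = (-5/7 - 20)*(-10) - 4 = -145/7*(-10) - 4 = 1450/7 - 4 = 1422/7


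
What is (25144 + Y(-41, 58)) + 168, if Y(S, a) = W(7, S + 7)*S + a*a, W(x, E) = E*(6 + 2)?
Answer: 39828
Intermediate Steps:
W(x, E) = 8*E (W(x, E) = E*8 = 8*E)
Y(S, a) = a² + S*(56 + 8*S) (Y(S, a) = (8*(S + 7))*S + a*a = (8*(7 + S))*S + a² = (56 + 8*S)*S + a² = S*(56 + 8*S) + a² = a² + S*(56 + 8*S))
(25144 + Y(-41, 58)) + 168 = (25144 + (58² + 8*(-41)*(7 - 41))) + 168 = (25144 + (3364 + 8*(-41)*(-34))) + 168 = (25144 + (3364 + 11152)) + 168 = (25144 + 14516) + 168 = 39660 + 168 = 39828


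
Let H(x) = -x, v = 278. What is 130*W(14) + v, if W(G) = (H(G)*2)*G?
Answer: -50682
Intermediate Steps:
W(G) = -2*G**2 (W(G) = (-G*2)*G = (-2*G)*G = -2*G**2)
130*W(14) + v = 130*(-2*14**2) + 278 = 130*(-2*196) + 278 = 130*(-392) + 278 = -50960 + 278 = -50682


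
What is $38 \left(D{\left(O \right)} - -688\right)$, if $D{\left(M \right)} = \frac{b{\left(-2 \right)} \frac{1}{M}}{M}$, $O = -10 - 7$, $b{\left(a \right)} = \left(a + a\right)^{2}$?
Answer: $\frac{7556224}{289} \approx 26146.0$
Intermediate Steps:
$b{\left(a \right)} = 4 a^{2}$ ($b{\left(a \right)} = \left(2 a\right)^{2} = 4 a^{2}$)
$O = -17$ ($O = -10 - 7 = -17$)
$D{\left(M \right)} = \frac{16}{M^{2}}$ ($D{\left(M \right)} = \frac{4 \left(-2\right)^{2} \frac{1}{M}}{M} = \frac{4 \cdot 4 \frac{1}{M}}{M} = \frac{16 \frac{1}{M}}{M} = \frac{16}{M^{2}}$)
$38 \left(D{\left(O \right)} - -688\right) = 38 \left(\frac{16}{289} - -688\right) = 38 \left(16 \cdot \frac{1}{289} + 688\right) = 38 \left(\frac{16}{289} + 688\right) = 38 \cdot \frac{198848}{289} = \frac{7556224}{289}$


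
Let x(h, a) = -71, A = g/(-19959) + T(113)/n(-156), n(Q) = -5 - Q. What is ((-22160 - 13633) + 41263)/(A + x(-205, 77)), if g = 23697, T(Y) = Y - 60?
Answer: -5495178410/72166953 ≈ -76.145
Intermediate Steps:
T(Y) = -60 + Y
A = -840140/1004603 (A = 23697/(-19959) + (-60 + 113)/(-5 - 1*(-156)) = 23697*(-1/19959) + 53/(-5 + 156) = -7899/6653 + 53/151 = -840140/1004603 ≈ -0.83629)
((-22160 - 13633) + 41263)/(A + x(-205, 77)) = ((-22160 - 13633) + 41263)/(-840140/1004603 - 71) = (-35793 + 41263)/(-72166953/1004603) = 5470*(-1004603/72166953) = -5495178410/72166953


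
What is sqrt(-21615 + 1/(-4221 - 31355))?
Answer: I*sqrt(6839265793454)/17788 ≈ 147.02*I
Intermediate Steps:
sqrt(-21615 + 1/(-4221 - 31355)) = sqrt(-21615 + 1/(-35576)) = sqrt(-21615 - 1/35576) = sqrt(-768975241/35576) = I*sqrt(6839265793454)/17788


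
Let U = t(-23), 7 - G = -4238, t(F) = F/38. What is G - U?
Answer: 161333/38 ≈ 4245.6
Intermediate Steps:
t(F) = F/38 (t(F) = F*(1/38) = F/38)
G = 4245 (G = 7 - 1*(-4238) = 7 + 4238 = 4245)
U = -23/38 (U = (1/38)*(-23) = -23/38 ≈ -0.60526)
G - U = 4245 - 1*(-23/38) = 4245 + 23/38 = 161333/38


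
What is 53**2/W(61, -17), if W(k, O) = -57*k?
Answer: -2809/3477 ≈ -0.80788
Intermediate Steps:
53**2/W(61, -17) = 53**2/((-57*61)) = 2809/(-3477) = 2809*(-1/3477) = -2809/3477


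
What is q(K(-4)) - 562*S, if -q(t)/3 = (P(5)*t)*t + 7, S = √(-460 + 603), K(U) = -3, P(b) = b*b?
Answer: -696 - 562*√143 ≈ -7416.5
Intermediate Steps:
P(b) = b²
S = √143 ≈ 11.958
q(t) = -21 - 75*t² (q(t) = -3*((5²*t)*t + 7) = -3*((25*t)*t + 7) = -3*(25*t² + 7) = -3*(7 + 25*t²) = -21 - 75*t²)
q(K(-4)) - 562*S = (-21 - 75*(-3)²) - 562*√143 = (-21 - 75*9) - 562*√143 = (-21 - 675) - 562*√143 = -696 - 562*√143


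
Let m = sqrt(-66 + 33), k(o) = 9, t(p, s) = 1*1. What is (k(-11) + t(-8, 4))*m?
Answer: 10*I*sqrt(33) ≈ 57.446*I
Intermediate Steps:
t(p, s) = 1
m = I*sqrt(33) (m = sqrt(-33) = I*sqrt(33) ≈ 5.7446*I)
(k(-11) + t(-8, 4))*m = (9 + 1)*(I*sqrt(33)) = 10*(I*sqrt(33)) = 10*I*sqrt(33)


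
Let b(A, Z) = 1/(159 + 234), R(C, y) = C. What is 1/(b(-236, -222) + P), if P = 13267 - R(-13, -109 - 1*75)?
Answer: 393/5219041 ≈ 7.5301e-5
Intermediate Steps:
b(A, Z) = 1/393
P = 13280 (P = 13267 - 1*(-13) = 13267 + 13 = 13280)
1/(b(-236, -222) + P) = 1/(1/393 + 13280) = 1/(5219041/393) = 393/5219041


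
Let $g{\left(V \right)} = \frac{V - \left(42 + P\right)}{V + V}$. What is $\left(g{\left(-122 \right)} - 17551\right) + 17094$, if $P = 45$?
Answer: $- \frac{111299}{244} \approx -456.14$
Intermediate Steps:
$g{\left(V \right)} = \frac{-87 + V}{2 V}$ ($g{\left(V \right)} = \frac{V - 87}{V + V} = \frac{V - 87}{2 V} = \left(V - 87\right) \frac{1}{2 V} = \left(-87 + V\right) \frac{1}{2 V} = \frac{-87 + V}{2 V}$)
$\left(g{\left(-122 \right)} - 17551\right) + 17094 = \left(\frac{-87 - 122}{2 \left(-122\right)} - 17551\right) + 17094 = \left(\frac{1}{2} \left(- \frac{1}{122}\right) \left(-209\right) - 17551\right) + 17094 = \left(\frac{209}{244} - 17551\right) + 17094 = - \frac{4282235}{244} + 17094 = - \frac{111299}{244}$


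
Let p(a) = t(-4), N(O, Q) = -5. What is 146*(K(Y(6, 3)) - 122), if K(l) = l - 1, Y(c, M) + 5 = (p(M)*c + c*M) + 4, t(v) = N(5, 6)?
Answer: -19856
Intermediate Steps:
t(v) = -5
p(a) = -5
Y(c, M) = -1 - 5*c + M*c (Y(c, M) = -5 + ((-5*c + c*M) + 4) = -5 + ((-5*c + M*c) + 4) = -5 + (4 - 5*c + M*c) = -1 - 5*c + M*c)
K(l) = -1 + l
146*(K(Y(6, 3)) - 122) = 146*((-1 + (-1 - 5*6 + 3*6)) - 122) = 146*((-1 + (-1 - 30 + 18)) - 122) = 146*((-1 - 13) - 122) = 146*(-14 - 122) = 146*(-136) = -19856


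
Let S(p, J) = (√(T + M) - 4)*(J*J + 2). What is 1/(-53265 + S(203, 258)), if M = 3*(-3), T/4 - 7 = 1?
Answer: -319529/185037653 - 66566*√23/185037653 ≈ -0.0034521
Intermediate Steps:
T = 32 (T = 28 + 4*1 = 28 + 4 = 32)
M = -9
S(p, J) = (-4 + √23)*(2 + J²) (S(p, J) = (√(32 - 9) - 4)*(J*J + 2) = (√23 - 4)*(J² + 2) = (-4 + √23)*(2 + J²))
1/(-53265 + S(203, 258)) = 1/(-53265 + (-8 - 4*258² + 2*√23 + √23*258²)) = 1/(-53265 + (-8 - 4*66564 + 2*√23 + √23*66564)) = 1/(-53265 + (-8 - 266256 + 2*√23 + 66564*√23)) = 1/(-53265 + (-266264 + 66566*√23)) = 1/(-319529 + 66566*√23)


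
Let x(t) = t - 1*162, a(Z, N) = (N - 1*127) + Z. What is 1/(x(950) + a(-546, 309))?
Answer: 1/424 ≈ 0.0023585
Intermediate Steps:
a(Z, N) = -127 + N + Z (a(Z, N) = (N - 127) + Z = (-127 + N) + Z = -127 + N + Z)
x(t) = -162 + t (x(t) = t - 162 = -162 + t)
1/(x(950) + a(-546, 309)) = 1/((-162 + 950) + (-127 + 309 - 546)) = 1/(788 - 364) = 1/424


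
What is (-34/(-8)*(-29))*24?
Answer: -2958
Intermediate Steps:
(-34/(-8)*(-29))*24 = (-34*(-⅛)*(-29))*24 = ((17/4)*(-29))*24 = -493/4*24 = -2958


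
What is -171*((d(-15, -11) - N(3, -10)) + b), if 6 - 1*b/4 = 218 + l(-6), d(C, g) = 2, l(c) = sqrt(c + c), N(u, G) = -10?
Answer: 142956 + 1368*I*sqrt(3) ≈ 1.4296e+5 + 2369.4*I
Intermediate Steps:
l(c) = sqrt(2)*sqrt(c) (l(c) = sqrt(2*c) = sqrt(2)*sqrt(c))
b = -848 - 8*I*sqrt(3) (b = 24 - 4*(218 + sqrt(2)*sqrt(-6)) = 24 - 4*(218 + sqrt(2)*(I*sqrt(6))) = 24 - 4*(218 + 2*I*sqrt(3)) = 24 + (-872 - 8*I*sqrt(3)) = -848 - 8*I*sqrt(3) ≈ -848.0 - 13.856*I)
-171*((d(-15, -11) - N(3, -10)) + b) = -171*((2 - 1*(-10)) + (-848 - 8*I*sqrt(3))) = -171*((2 + 10) + (-848 - 8*I*sqrt(3))) = -171*(12 + (-848 - 8*I*sqrt(3))) = -171*(-836 - 8*I*sqrt(3)) = 142956 + 1368*I*sqrt(3)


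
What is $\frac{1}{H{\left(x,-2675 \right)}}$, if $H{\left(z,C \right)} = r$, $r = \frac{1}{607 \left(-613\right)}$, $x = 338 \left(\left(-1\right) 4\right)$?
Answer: $-372091$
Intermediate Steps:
$x = -1352$ ($x = 338 \left(-4\right) = -1352$)
$r = - \frac{1}{372091}$ ($r = \frac{1}{607} \left(- \frac{1}{613}\right) = - \frac{1}{372091} \approx -2.6875 \cdot 10^{-6}$)
$H{\left(z,C \right)} = - \frac{1}{372091}$
$\frac{1}{H{\left(x,-2675 \right)}} = \frac{1}{- \frac{1}{372091}} = -372091$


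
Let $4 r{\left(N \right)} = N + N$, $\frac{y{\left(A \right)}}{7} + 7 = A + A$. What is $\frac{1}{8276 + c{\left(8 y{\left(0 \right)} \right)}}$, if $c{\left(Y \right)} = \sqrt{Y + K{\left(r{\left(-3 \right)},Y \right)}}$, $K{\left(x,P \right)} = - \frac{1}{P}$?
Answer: $\frac{3244192}{26849086655} - \frac{14 i \sqrt{307326}}{26849086655} \approx 0.00012083 - 2.8907 \cdot 10^{-7} i$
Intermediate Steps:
$y{\left(A \right)} = -49 + 14 A$ ($y{\left(A \right)} = -49 + 7 \left(A + A\right) = -49 + 7 \cdot 2 A = -49 + 14 A$)
$r{\left(N \right)} = \frac{N}{2}$ ($r{\left(N \right)} = \frac{N + N}{4} = \frac{2 N}{4} = \frac{N}{2}$)
$c{\left(Y \right)} = \sqrt{Y - \frac{1}{Y}}$
$\frac{1}{8276 + c{\left(8 y{\left(0 \right)} \right)}} = \frac{1}{8276 + \sqrt{8 \left(-49 + 14 \cdot 0\right) - \frac{1}{8 \left(-49 + 14 \cdot 0\right)}}} = \frac{1}{8276 + \sqrt{8 \left(-49 + 0\right) - \frac{1}{8 \left(-49 + 0\right)}}} = \frac{1}{8276 + \sqrt{8 \left(-49\right) - \frac{1}{8 \left(-49\right)}}} = \frac{1}{8276 + \sqrt{-392 - \frac{1}{-392}}} = \frac{1}{8276 + \sqrt{-392 - - \frac{1}{392}}} = \frac{1}{8276 + \sqrt{-392 + \frac{1}{392}}} = \frac{1}{8276 + \sqrt{- \frac{153663}{392}}} = \frac{1}{8276 + \frac{i \sqrt{307326}}{28}}$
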